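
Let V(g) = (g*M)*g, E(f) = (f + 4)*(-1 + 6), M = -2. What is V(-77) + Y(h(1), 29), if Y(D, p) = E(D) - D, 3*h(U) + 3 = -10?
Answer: -35566/3 ≈ -11855.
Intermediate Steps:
E(f) = 20 + 5*f (E(f) = (4 + f)*5 = 20 + 5*f)
h(U) = -13/3 (h(U) = -1 + (⅓)*(-10) = -1 - 10/3 = -13/3)
V(g) = -2*g² (V(g) = (g*(-2))*g = (-2*g)*g = -2*g²)
Y(D, p) = 20 + 4*D (Y(D, p) = (20 + 5*D) - D = 20 + 4*D)
V(-77) + Y(h(1), 29) = -2*(-77)² + (20 + 4*(-13/3)) = -2*5929 + (20 - 52/3) = -11858 + 8/3 = -35566/3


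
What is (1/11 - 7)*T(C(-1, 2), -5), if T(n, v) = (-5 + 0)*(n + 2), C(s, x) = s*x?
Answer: 0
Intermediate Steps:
T(n, v) = -10 - 5*n (T(n, v) = -5*(2 + n) = -10 - 5*n)
(1/11 - 7)*T(C(-1, 2), -5) = (1/11 - 7)*(-10 - (-5)*2) = (1/11 - 7)*(-10 - 5*(-2)) = -76*(-10 + 10)/11 = -76/11*0 = 0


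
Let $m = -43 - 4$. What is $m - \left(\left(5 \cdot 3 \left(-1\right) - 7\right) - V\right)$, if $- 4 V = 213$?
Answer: $- \frac{313}{4} \approx -78.25$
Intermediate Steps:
$V = - \frac{213}{4}$ ($V = \left(- \frac{1}{4}\right) 213 = - \frac{213}{4} \approx -53.25$)
$m = -47$ ($m = -43 - 4 = -47$)
$m - \left(\left(5 \cdot 3 \left(-1\right) - 7\right) - V\right) = -47 - \left(\left(5 \cdot 3 \left(-1\right) - 7\right) - - \frac{213}{4}\right) = -47 - \left(\left(15 \left(-1\right) - 7\right) + \frac{213}{4}\right) = -47 - \left(\left(-15 - 7\right) + \frac{213}{4}\right) = -47 - \left(-22 + \frac{213}{4}\right) = -47 - \frac{125}{4} = - \frac{313}{4}$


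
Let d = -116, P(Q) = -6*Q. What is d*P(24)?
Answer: 16704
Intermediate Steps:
d*P(24) = -(-696)*24 = -116*(-144) = 16704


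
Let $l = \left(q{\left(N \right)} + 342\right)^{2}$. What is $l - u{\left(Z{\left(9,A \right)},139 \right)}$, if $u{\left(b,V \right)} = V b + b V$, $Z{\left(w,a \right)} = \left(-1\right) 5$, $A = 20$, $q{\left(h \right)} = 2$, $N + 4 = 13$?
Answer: $119726$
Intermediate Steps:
$N = 9$ ($N = -4 + 13 = 9$)
$Z{\left(w,a \right)} = -5$
$u{\left(b,V \right)} = 2 V b$ ($u{\left(b,V \right)} = V b + V b = 2 V b$)
$l = 118336$ ($l = \left(2 + 342\right)^{2} = 344^{2} = 118336$)
$l - u{\left(Z{\left(9,A \right)},139 \right)} = 118336 - 2 \cdot 139 \left(-5\right) = 118336 - -1390 = 118336 + 1390 = 119726$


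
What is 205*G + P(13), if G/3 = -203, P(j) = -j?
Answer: -124858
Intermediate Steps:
G = -609 (G = 3*(-203) = -609)
205*G + P(13) = 205*(-609) - 1*13 = -124845 - 13 = -124858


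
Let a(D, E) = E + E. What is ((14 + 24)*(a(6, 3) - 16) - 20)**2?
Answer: 160000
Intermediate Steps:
a(D, E) = 2*E
((14 + 24)*(a(6, 3) - 16) - 20)**2 = ((14 + 24)*(2*3 - 16) - 20)**2 = (38*(6 - 16) - 20)**2 = (38*(-10) - 20)**2 = (-380 - 20)**2 = (-400)**2 = 160000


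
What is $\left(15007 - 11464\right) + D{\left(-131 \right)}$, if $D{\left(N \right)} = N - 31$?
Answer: $3381$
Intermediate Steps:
$D{\left(N \right)} = -31 + N$
$\left(15007 - 11464\right) + D{\left(-131 \right)} = \left(15007 - 11464\right) - 162 = 3543 - 162 = 3381$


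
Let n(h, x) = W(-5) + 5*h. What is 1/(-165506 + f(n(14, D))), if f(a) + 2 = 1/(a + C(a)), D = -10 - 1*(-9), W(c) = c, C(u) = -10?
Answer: -55/9102939 ≈ -6.0420e-6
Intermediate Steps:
D = -1 (D = -10 + 9 = -1)
n(h, x) = -5 + 5*h
f(a) = -2 + 1/(-10 + a) (f(a) = -2 + 1/(a - 10) = -2 + 1/(-10 + a))
1/(-165506 + f(n(14, D))) = 1/(-165506 + (21 - 2*(-5 + 5*14))/(-10 + (-5 + 5*14))) = 1/(-165506 + (21 - 2*(-5 + 70))/(-10 + (-5 + 70))) = 1/(-165506 + (21 - 2*65)/(-10 + 65)) = 1/(-165506 + (21 - 130)/55) = 1/(-165506 + (1/55)*(-109)) = 1/(-165506 - 109/55) = 1/(-9102939/55) = -55/9102939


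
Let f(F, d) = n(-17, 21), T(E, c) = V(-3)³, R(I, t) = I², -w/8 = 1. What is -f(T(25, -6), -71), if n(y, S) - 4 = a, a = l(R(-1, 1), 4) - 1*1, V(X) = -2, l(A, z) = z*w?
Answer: 29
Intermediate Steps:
w = -8 (w = -8*1 = -8)
l(A, z) = -8*z (l(A, z) = z*(-8) = -8*z)
T(E, c) = -8 (T(E, c) = (-2)³ = -8)
a = -33 (a = -8*4 - 1*1 = -32 - 1 = -33)
n(y, S) = -29 (n(y, S) = 4 - 33 = -29)
f(F, d) = -29
-f(T(25, -6), -71) = -1*(-29) = 29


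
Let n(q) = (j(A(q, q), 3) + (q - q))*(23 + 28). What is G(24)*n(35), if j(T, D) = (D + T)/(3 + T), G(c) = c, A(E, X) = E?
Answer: 1224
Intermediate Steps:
j(T, D) = (D + T)/(3 + T)
n(q) = 51 (n(q) = ((3 + q)/(3 + q) + (q - q))*(23 + 28) = (1 + 0)*51 = 1*51 = 51)
G(24)*n(35) = 24*51 = 1224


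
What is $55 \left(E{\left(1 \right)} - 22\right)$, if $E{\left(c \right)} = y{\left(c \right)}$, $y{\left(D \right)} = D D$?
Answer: $-1155$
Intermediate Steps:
$y{\left(D \right)} = D^{2}$
$E{\left(c \right)} = c^{2}$
$55 \left(E{\left(1 \right)} - 22\right) = 55 \left(1^{2} - 22\right) = 55 \left(1 - 22\right) = 55 \left(-21\right) = -1155$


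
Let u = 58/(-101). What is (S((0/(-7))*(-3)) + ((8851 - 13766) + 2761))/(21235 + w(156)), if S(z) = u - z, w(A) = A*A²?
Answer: -217612/385582751 ≈ -0.00056437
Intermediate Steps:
w(A) = A³
u = -58/101 (u = 58*(-1/101) = -58/101 ≈ -0.57426)
S(z) = -58/101 - z
(S((0/(-7))*(-3)) + ((8851 - 13766) + 2761))/(21235 + w(156)) = ((-58/101 - 0/(-7)*(-3)) + ((8851 - 13766) + 2761))/(21235 + 156³) = ((-58/101 - 0*(-⅐)*(-3)) + (-4915 + 2761))/(21235 + 3796416) = ((-58/101 - 0*(-3)) - 2154)/3817651 = ((-58/101 - 1*0) - 2154)*(1/3817651) = ((-58/101 + 0) - 2154)*(1/3817651) = (-58/101 - 2154)*(1/3817651) = -217612/101*1/3817651 = -217612/385582751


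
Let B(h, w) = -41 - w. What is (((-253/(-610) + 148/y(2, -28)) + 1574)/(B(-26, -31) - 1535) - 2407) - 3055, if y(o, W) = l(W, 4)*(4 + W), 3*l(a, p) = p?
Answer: -20594477887/3769800 ≈ -5463.0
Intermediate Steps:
l(a, p) = p/3
y(o, W) = 16/3 + 4*W/3 (y(o, W) = ((⅓)*4)*(4 + W) = 4*(4 + W)/3 = 16/3 + 4*W/3)
(((-253/(-610) + 148/y(2, -28)) + 1574)/(B(-26, -31) - 1535) - 2407) - 3055 = (((-253/(-610) + 148/(16/3 + (4/3)*(-28))) + 1574)/((-41 - 1*(-31)) - 1535) - 2407) - 3055 = (((-253*(-1/610) + 148/(16/3 - 112/3)) + 1574)/((-41 + 31) - 1535) - 2407) - 3055 = (((253/610 + 148/(-32)) + 1574)/(-10 - 1535) - 2407) - 3055 = (((253/610 + 148*(-1/32)) + 1574)/(-1545) - 2407) - 3055 = (((253/610 - 37/8) + 1574)*(-1/1545) - 2407) - 3055 = ((-10273/2440 + 1574)*(-1/1545) - 2407) - 3055 = ((3830287/2440)*(-1/1545) - 2407) - 3055 = (-3830287/3769800 - 2407) - 3055 = -9077738887/3769800 - 3055 = -20594477887/3769800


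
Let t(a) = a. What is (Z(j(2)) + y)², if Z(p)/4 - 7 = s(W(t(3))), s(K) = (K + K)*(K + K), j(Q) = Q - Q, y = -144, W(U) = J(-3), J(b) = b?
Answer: 784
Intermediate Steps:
W(U) = -3
j(Q) = 0
s(K) = 4*K² (s(K) = (2*K)*(2*K) = 4*K²)
Z(p) = 172 (Z(p) = 28 + 4*(4*(-3)²) = 28 + 4*(4*9) = 28 + 4*36 = 28 + 144 = 172)
(Z(j(2)) + y)² = (172 - 144)² = 28² = 784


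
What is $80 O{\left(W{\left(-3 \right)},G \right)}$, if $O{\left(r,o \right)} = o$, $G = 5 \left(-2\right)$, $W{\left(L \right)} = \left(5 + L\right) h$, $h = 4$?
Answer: $-800$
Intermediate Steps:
$W{\left(L \right)} = 20 + 4 L$ ($W{\left(L \right)} = \left(5 + L\right) 4 = 20 + 4 L$)
$G = -10$
$80 O{\left(W{\left(-3 \right)},G \right)} = 80 \left(-10\right) = -800$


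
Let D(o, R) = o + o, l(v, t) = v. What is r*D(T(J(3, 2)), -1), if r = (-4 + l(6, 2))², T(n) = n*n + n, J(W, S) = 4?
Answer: 160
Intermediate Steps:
T(n) = n + n² (T(n) = n² + n = n + n²)
D(o, R) = 2*o
r = 4 (r = (-4 + 6)² = 2² = 4)
r*D(T(J(3, 2)), -1) = 4*(2*(4*(1 + 4))) = 4*(2*(4*5)) = 4*(2*20) = 4*40 = 160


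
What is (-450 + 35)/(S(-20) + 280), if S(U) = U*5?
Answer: -83/36 ≈ -2.3056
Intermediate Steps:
S(U) = 5*U
(-450 + 35)/(S(-20) + 280) = (-450 + 35)/(5*(-20) + 280) = -415/(-100 + 280) = -415/180 = -415*1/180 = -83/36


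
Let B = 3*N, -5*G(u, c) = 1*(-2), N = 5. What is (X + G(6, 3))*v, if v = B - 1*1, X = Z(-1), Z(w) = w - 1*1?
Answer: -112/5 ≈ -22.400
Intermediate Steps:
Z(w) = -1 + w (Z(w) = w - 1 = -1 + w)
G(u, c) = ⅖ (G(u, c) = -(-2)/5 = -⅕*(-2) = ⅖)
B = 15 (B = 3*5 = 15)
X = -2 (X = -1 - 1 = -2)
v = 14 (v = 15 - 1*1 = 15 - 1 = 14)
(X + G(6, 3))*v = (-2 + ⅖)*14 = -8/5*14 = -112/5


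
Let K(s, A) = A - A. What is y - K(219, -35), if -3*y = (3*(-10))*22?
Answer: 220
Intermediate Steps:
y = 220 (y = -3*(-10)*22/3 = -(-10)*22 = -⅓*(-660) = 220)
K(s, A) = 0
y - K(219, -35) = 220 - 1*0 = 220 + 0 = 220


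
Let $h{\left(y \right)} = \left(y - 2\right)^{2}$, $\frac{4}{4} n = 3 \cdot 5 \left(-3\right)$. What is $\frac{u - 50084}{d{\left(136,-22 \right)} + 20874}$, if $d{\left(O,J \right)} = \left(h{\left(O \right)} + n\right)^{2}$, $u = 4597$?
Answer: $- \frac{45487}{320824795} \approx -0.00014178$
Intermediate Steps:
$n = -45$ ($n = 3 \cdot 5 \left(-3\right) = 15 \left(-3\right) = -45$)
$h{\left(y \right)} = \left(-2 + y\right)^{2}$
$d{\left(O,J \right)} = \left(-45 + \left(-2 + O\right)^{2}\right)^{2}$ ($d{\left(O,J \right)} = \left(\left(-2 + O\right)^{2} - 45\right)^{2} = \left(-45 + \left(-2 + O\right)^{2}\right)^{2}$)
$\frac{u - 50084}{d{\left(136,-22 \right)} + 20874} = \frac{4597 - 50084}{\left(-45 + \left(-2 + 136\right)^{2}\right)^{2} + 20874} = - \frac{45487}{\left(-45 + 134^{2}\right)^{2} + 20874} = - \frac{45487}{\left(-45 + 17956\right)^{2} + 20874} = - \frac{45487}{17911^{2} + 20874} = - \frac{45487}{320803921 + 20874} = - \frac{45487}{320824795}$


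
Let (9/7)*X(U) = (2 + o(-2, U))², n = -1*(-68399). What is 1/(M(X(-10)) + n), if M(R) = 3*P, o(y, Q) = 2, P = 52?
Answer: 1/68555 ≈ 1.4587e-5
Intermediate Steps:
n = 68399
X(U) = 112/9 (X(U) = 7*(2 + 2)²/9 = (7/9)*4² = (7/9)*16 = 112/9)
M(R) = 156 (M(R) = 3*52 = 156)
1/(M(X(-10)) + n) = 1/(156 + 68399) = 1/68555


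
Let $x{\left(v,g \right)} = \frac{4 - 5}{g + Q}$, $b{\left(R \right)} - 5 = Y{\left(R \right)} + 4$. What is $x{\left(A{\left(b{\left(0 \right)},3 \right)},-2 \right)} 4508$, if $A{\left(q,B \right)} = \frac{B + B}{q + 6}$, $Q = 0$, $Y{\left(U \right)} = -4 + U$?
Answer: $2254$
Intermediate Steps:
$b{\left(R \right)} = 5 + R$ ($b{\left(R \right)} = 5 + \left(\left(-4 + R\right) + 4\right) = 5 + R$)
$A{\left(q,B \right)} = \frac{2 B}{6 + q}$
$x{\left(v,g \right)} = - \frac{1}{g}$ ($x{\left(v,g \right)} = \frac{4 - 5}{g + 0} = - \frac{1}{g}$)
$x{\left(A{\left(b{\left(0 \right)},3 \right)},-2 \right)} 4508 = - \frac{1}{-2} \cdot 4508 = \left(-1\right) \left(- \frac{1}{2}\right) 4508 = \frac{1}{2} \cdot 4508 = 2254$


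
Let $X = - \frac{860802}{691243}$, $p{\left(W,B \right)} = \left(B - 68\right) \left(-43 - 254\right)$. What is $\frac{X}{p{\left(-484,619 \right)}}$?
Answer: $\frac{286934}{37706614407} \approx 7.6096 \cdot 10^{-6}$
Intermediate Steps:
$p{\left(W,B \right)} = 20196 - 297 B$ ($p{\left(W,B \right)} = \left(-68 + B\right) \left(-297\right) = 20196 - 297 B$)
$X = - \frac{860802}{691243}$ ($X = \left(-860802\right) \frac{1}{691243} = - \frac{860802}{691243} \approx -1.2453$)
$\frac{X}{p{\left(-484,619 \right)}} = - \frac{860802}{691243 \left(20196 - 183843\right)} = - \frac{860802}{691243 \left(-163647\right)} = \left(- \frac{860802}{691243}\right) \left(- \frac{1}{163647}\right) = \frac{286934}{37706614407}$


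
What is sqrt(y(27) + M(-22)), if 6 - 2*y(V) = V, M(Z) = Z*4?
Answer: I*sqrt(394)/2 ≈ 9.9247*I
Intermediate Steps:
M(Z) = 4*Z
y(V) = 3 - V/2
sqrt(y(27) + M(-22)) = sqrt((3 - 1/2*27) + 4*(-22)) = sqrt((3 - 27/2) - 88) = sqrt(-21/2 - 88) = sqrt(-197/2) = I*sqrt(394)/2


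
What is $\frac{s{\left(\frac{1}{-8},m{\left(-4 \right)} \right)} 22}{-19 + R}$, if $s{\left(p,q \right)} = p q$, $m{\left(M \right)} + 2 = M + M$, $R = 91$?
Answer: $\frac{55}{144} \approx 0.38194$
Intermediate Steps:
$m{\left(M \right)} = -2 + 2 M$ ($m{\left(M \right)} = -2 + \left(M + M\right) = -2 + 2 M$)
$\frac{s{\left(\frac{1}{-8},m{\left(-4 \right)} \right)} 22}{-19 + R} = \frac{\frac{-2 + 2 \left(-4\right)}{-8} \cdot 22}{-19 + 91} = \frac{- \frac{-2 - 8}{8} \cdot 22}{72} = \left(- \frac{1}{8}\right) \left(-10\right) 22 \cdot \frac{1}{72} = \frac{5}{4} \cdot 22 \cdot \frac{1}{72} = \frac{55}{2} \cdot \frac{1}{72} = \frac{55}{144}$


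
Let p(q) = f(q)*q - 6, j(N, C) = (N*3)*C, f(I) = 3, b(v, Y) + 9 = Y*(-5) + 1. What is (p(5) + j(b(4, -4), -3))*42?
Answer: -4158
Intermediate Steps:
b(v, Y) = -8 - 5*Y (b(v, Y) = -9 + (Y*(-5) + 1) = -9 + (-5*Y + 1) = -9 + (1 - 5*Y) = -8 - 5*Y)
j(N, C) = 3*C*N (j(N, C) = (3*N)*C = 3*C*N)
p(q) = -6 + 3*q (p(q) = 3*q - 6 = -6 + 3*q)
(p(5) + j(b(4, -4), -3))*42 = ((-6 + 3*5) + 3*(-3)*(-8 - 5*(-4)))*42 = ((-6 + 15) + 3*(-3)*(-8 + 20))*42 = (9 + 3*(-3)*12)*42 = (9 - 108)*42 = -99*42 = -4158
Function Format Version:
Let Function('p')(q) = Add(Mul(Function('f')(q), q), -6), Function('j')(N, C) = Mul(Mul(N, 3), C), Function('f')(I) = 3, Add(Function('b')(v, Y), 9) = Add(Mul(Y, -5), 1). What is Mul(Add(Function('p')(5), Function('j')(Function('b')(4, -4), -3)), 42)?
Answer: -4158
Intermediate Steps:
Function('b')(v, Y) = Add(-8, Mul(-5, Y)) (Function('b')(v, Y) = Add(-9, Add(Mul(Y, -5), 1)) = Add(-9, Add(Mul(-5, Y), 1)) = Add(-9, Add(1, Mul(-5, Y))) = Add(-8, Mul(-5, Y)))
Function('j')(N, C) = Mul(3, C, N) (Function('j')(N, C) = Mul(Mul(3, N), C) = Mul(3, C, N))
Function('p')(q) = Add(-6, Mul(3, q)) (Function('p')(q) = Add(Mul(3, q), -6) = Add(-6, Mul(3, q)))
Mul(Add(Function('p')(5), Function('j')(Function('b')(4, -4), -3)), 42) = Mul(Add(Add(-6, Mul(3, 5)), Mul(3, -3, Add(-8, Mul(-5, -4)))), 42) = Mul(Add(Add(-6, 15), Mul(3, -3, Add(-8, 20))), 42) = Mul(Add(9, Mul(3, -3, 12)), 42) = Mul(Add(9, -108), 42) = Mul(-99, 42) = -4158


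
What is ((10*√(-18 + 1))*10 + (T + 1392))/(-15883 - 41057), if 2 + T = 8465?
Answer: -9/52 - 5*I*√17/2847 ≈ -0.17308 - 0.0072411*I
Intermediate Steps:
T = 8463 (T = -2 + 8465 = 8463)
((10*√(-18 + 1))*10 + (T + 1392))/(-15883 - 41057) = ((10*√(-18 + 1))*10 + (8463 + 1392))/(-15883 - 41057) = ((10*√(-17))*10 + 9855)/(-56940) = ((10*(I*√17))*10 + 9855)*(-1/56940) = ((10*I*√17)*10 + 9855)*(-1/56940) = (100*I*√17 + 9855)*(-1/56940) = (9855 + 100*I*√17)*(-1/56940) = -9/52 - 5*I*√17/2847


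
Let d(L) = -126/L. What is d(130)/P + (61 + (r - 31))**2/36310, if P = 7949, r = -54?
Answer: 29532303/1876083235 ≈ 0.015741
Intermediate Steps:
d(130)/P + (61 + (r - 31))**2/36310 = -126/130/7949 + (61 + (-54 - 31))**2/36310 = -126*1/130*(1/7949) + (61 - 85)**2*(1/36310) = -63/65*1/7949 + (-24)**2*(1/36310) = -63/516685 + 576*(1/36310) = -63/516685 + 288/18155 = 29532303/1876083235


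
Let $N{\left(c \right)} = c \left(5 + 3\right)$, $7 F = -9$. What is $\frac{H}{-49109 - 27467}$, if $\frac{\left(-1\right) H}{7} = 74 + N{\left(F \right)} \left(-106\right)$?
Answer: $\frac{4075}{38288} \approx 0.10643$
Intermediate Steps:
$F = - \frac{9}{7}$ ($F = \frac{1}{7} \left(-9\right) = - \frac{9}{7} \approx -1.2857$)
$N{\left(c \right)} = 8 c$ ($N{\left(c \right)} = c 8 = 8 c$)
$H = -8150$ ($H = - 7 \left(74 + 8 \left(- \frac{9}{7}\right) \left(-106\right)\right) = - 7 \left(74 - - \frac{7632}{7}\right) = - 7 \left(74 + \frac{7632}{7}\right) = \left(-7\right) \frac{8150}{7} = -8150$)
$\frac{H}{-49109 - 27467} = - \frac{8150}{-49109 - 27467} = - \frac{8150}{-76576} = \left(-8150\right) \left(- \frac{1}{76576}\right) = \frac{4075}{38288}$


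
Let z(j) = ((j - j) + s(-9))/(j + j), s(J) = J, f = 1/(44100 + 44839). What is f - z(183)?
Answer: 266939/10850558 ≈ 0.024601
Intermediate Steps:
f = 1/88939 ≈ 1.1244e-5
z(j) = -9/(2*j) (z(j) = ((j - j) - 9)/(j + j) = (0 - 9)/((2*j)) = -9/(2*j))
f - z(183) = 1/88939 - (-9)/(2*183) = 1/88939 - 1*(-3/122) = 1/88939 + 3/122 = 266939/10850558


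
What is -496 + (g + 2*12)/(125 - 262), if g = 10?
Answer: -67986/137 ≈ -496.25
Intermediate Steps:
-496 + (g + 2*12)/(125 - 262) = -496 + (10 + 2*12)/(125 - 262) = -496 + (10 + 24)/(-137) = -496 - 1/137*34 = -496 - 34/137 = -67986/137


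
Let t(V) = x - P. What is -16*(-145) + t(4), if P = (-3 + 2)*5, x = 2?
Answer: 2327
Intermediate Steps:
P = -5 (P = -1*5 = -5)
t(V) = 7 (t(V) = 2 - 1*(-5) = 2 + 5 = 7)
-16*(-145) + t(4) = -16*(-145) + 7 = 2320 + 7 = 2327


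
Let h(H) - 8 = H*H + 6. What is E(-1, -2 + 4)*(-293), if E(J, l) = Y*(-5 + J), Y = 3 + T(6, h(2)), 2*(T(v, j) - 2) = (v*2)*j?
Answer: 198654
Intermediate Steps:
h(H) = 14 + H**2 (h(H) = 8 + (H*H + 6) = 8 + (H**2 + 6) = 8 + (6 + H**2) = 14 + H**2)
T(v, j) = 2 + j*v (T(v, j) = 2 + ((v*2)*j)/2 = 2 + ((2*v)*j)/2 = 2 + (2*j*v)/2 = 2 + j*v)
Y = 113 (Y = 3 + (2 + (14 + 2**2)*6) = 3 + (2 + (14 + 4)*6) = 3 + (2 + 18*6) = 3 + (2 + 108) = 3 + 110 = 113)
E(J, l) = -565 + 113*J (E(J, l) = 113*(-5 + J) = -565 + 113*J)
E(-1, -2 + 4)*(-293) = (-565 + 113*(-1))*(-293) = (-565 - 113)*(-293) = -678*(-293) = 198654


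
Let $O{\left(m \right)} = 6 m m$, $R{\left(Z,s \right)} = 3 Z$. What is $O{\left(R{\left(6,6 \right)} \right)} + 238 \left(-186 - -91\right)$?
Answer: $-20666$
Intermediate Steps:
$O{\left(m \right)} = 6 m^{2}$
$O{\left(R{\left(6,6 \right)} \right)} + 238 \left(-186 - -91\right) = 6 \left(3 \cdot 6\right)^{2} + 238 \left(-186 - -91\right) = 6 \cdot 18^{2} + 238 \left(-186 + 91\right) = 6 \cdot 324 + 238 \left(-95\right) = 1944 - 22610 = -20666$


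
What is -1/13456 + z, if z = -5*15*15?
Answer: -15138001/13456 ≈ -1125.0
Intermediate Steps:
z = -1125 (z = -75*15 = -1125)
-1/13456 + z = -1/13456 - 1125 = -15138001/13456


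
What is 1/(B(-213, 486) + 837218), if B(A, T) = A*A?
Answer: 1/882587 ≈ 1.1330e-6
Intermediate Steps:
B(A, T) = A²
1/(B(-213, 486) + 837218) = 1/((-213)² + 837218) = 1/(45369 + 837218) = 1/882587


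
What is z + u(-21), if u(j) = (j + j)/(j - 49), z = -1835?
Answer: -9172/5 ≈ -1834.4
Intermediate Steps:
u(j) = 2*j/(-49 + j) (u(j) = (2*j)/(-49 + j) = 2*j/(-49 + j))
z + u(-21) = -1835 + 2*(-21)/(-49 - 21) = -1835 + 2*(-21)/(-70) = -1835 + 2*(-21)*(-1/70) = -1835 + ⅗ = -9172/5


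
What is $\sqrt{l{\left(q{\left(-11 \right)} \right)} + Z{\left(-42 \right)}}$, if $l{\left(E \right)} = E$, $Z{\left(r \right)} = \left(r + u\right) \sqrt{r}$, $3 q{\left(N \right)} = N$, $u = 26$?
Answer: $\frac{\sqrt{-33 - 144 i \sqrt{42}}}{3} \approx 7.0742 - 7.3288 i$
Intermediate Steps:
$q{\left(N \right)} = \frac{N}{3}$
$Z{\left(r \right)} = \sqrt{r} \left(26 + r\right)$ ($Z{\left(r \right)} = \left(r + 26\right) \sqrt{r} = \left(26 + r\right) \sqrt{r} = \sqrt{r} \left(26 + r\right)$)
$\sqrt{l{\left(q{\left(-11 \right)} \right)} + Z{\left(-42 \right)}} = \sqrt{\frac{1}{3} \left(-11\right) + \sqrt{-42} \left(26 - 42\right)} = \sqrt{- \frac{11}{3} + i \sqrt{42} \left(-16\right)} = \sqrt{- \frac{11}{3} - 16 i \sqrt{42}}$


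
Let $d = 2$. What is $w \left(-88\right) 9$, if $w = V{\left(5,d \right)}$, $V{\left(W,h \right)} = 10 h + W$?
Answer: $-19800$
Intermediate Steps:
$V{\left(W,h \right)} = W + 10 h$
$w = 25$ ($w = 5 + 10 \cdot 2 = 5 + 20 = 25$)
$w \left(-88\right) 9 = 25 \left(-88\right) 9 = \left(-2200\right) 9 = -19800$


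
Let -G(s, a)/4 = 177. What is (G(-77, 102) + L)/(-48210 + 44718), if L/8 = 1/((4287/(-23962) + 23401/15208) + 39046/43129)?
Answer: 3134969387075921/15539825168865945 ≈ 0.20174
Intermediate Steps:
L = 62867262185536/17800487020465 (L = 8/((4287/(-23962) + 23401/15208) + 39046/43129) = 8/((4287*(-1/23962) + 23401*(1/15208)) + 39046*(1/43129)) = 8/((-4287/23962 + 23401/15208) + 39046/43129) = 8/(247769033/182207048 + 39046/43129) = 8/(17800487020465/7858407773192) = 8*(7858407773192/17800487020465) = 62867262185536/17800487020465 ≈ 3.5318)
G(s, a) = -708 (G(s, a) = -4*177 = -708)
(G(-77, 102) + L)/(-48210 + 44718) = (-708 + 62867262185536/17800487020465)/(-48210 + 44718) = -12539877548303684/17800487020465/(-3492) = -12539877548303684/17800487020465*(-1/3492) = 3134969387075921/15539825168865945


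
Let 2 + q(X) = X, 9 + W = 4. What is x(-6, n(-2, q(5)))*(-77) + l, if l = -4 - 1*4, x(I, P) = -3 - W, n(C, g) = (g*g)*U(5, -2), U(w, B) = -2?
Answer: -162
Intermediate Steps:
W = -5 (W = -9 + 4 = -5)
q(X) = -2 + X
n(C, g) = -2*g² (n(C, g) = (g*g)*(-2) = g²*(-2) = -2*g²)
x(I, P) = 2 (x(I, P) = -3 - 1*(-5) = -3 + 5 = 2)
l = -8 (l = -4 - 4 = -8)
x(-6, n(-2, q(5)))*(-77) + l = 2*(-77) - 8 = -154 - 8 = -162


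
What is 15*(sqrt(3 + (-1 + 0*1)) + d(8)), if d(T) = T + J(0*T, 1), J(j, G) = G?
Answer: 135 + 15*sqrt(2) ≈ 156.21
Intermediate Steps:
d(T) = 1 + T (d(T) = T + 1 = 1 + T)
15*(sqrt(3 + (-1 + 0*1)) + d(8)) = 15*(sqrt(3 + (-1 + 0*1)) + (1 + 8)) = 15*(sqrt(3 + (-1 + 0)) + 9) = 15*(sqrt(3 - 1) + 9) = 15*(sqrt(2) + 9) = 15*(9 + sqrt(2)) = 135 + 15*sqrt(2)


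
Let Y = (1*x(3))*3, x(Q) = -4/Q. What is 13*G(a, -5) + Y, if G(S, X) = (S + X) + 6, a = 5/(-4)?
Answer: -29/4 ≈ -7.2500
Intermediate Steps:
a = -5/4 (a = 5*(-¼) = -5/4 ≈ -1.2500)
G(S, X) = 6 + S + X
Y = -4 (Y = (1*(-4/3))*3 = -4/3*3 = -4)
13*G(a, -5) + Y = 13*(6 - 5/4 - 5) - 4 = 13*(-¼) - 4 = -13/4 - 4 = -29/4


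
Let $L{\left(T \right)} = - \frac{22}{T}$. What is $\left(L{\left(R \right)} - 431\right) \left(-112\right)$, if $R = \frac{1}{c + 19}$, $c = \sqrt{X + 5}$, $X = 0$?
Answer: $95088 + 2464 \sqrt{5} \approx 1.006 \cdot 10^{5}$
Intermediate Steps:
$c = \sqrt{5}$ ($c = \sqrt{0 + 5} = \sqrt{5} \approx 2.2361$)
$R = \frac{1}{19 + \sqrt{5}}$ ($R = \frac{1}{\sqrt{5} + 19} = \frac{1}{19 + \sqrt{5}} \approx 0.04709$)
$\left(L{\left(R \right)} - 431\right) \left(-112\right) = \left(- \frac{22}{\frac{19}{356} - \frac{\sqrt{5}}{356}} - 431\right) \left(-112\right) = \left(-431 - \frac{22}{\frac{19}{356} - \frac{\sqrt{5}}{356}}\right) \left(-112\right) = 48272 + \frac{2464}{\frac{19}{356} - \frac{\sqrt{5}}{356}}$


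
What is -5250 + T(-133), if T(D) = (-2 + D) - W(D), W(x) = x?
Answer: -5252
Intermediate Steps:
T(D) = -2 (T(D) = (-2 + D) - D = -2)
-5250 + T(-133) = -5250 - 2 = -5252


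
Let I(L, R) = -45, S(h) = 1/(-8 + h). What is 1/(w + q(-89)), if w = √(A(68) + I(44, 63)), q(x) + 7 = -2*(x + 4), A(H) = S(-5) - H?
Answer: 2119/346867 - 7*I*√390/346867 ≈ 0.006109 - 0.00039854*I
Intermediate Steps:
A(H) = -1/13 - H (A(H) = 1/(-8 - 5) - H = 1/(-13) - H = -1/13 - H)
q(x) = -15 - 2*x (q(x) = -7 - 2*(x + 4) = -7 - 2*(4 + x) = -7 + (-8 - 2*x) = -15 - 2*x)
w = 7*I*√390/13 (w = √((-1/13 - 1*68) - 45) = √((-1/13 - 68) - 45) = √(-885/13 - 45) = √(-1470/13) = 7*I*√390/13 ≈ 10.634*I)
1/(w + q(-89)) = 1/(7*I*√390/13 + (-15 - 2*(-89))) = 1/(7*I*√390/13 + (-15 + 178)) = 1/(7*I*√390/13 + 163) = 1/(163 + 7*I*√390/13)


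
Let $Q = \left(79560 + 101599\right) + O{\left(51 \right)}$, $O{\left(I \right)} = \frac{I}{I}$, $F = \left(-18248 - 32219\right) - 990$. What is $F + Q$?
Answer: $129703$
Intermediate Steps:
$F = -51457$ ($F = -50467 - 990 = -51457$)
$O{\left(I \right)} = 1$
$Q = 181160$ ($Q = \left(79560 + 101599\right) + 1 = 181159 + 1 = 181160$)
$F + Q = -51457 + 181160 = 129703$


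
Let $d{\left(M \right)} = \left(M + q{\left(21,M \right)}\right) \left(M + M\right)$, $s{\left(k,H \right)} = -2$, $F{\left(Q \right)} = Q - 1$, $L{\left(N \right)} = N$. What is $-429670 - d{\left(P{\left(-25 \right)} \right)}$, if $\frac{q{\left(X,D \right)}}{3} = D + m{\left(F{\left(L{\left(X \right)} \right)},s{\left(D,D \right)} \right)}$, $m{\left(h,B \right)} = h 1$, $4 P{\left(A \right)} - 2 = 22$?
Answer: $-430678$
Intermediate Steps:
$P{\left(A \right)} = 6$ ($P{\left(A \right)} = \frac{1}{2} + \frac{1}{4} \cdot 22 = \frac{1}{2} + \frac{11}{2} = 6$)
$F{\left(Q \right)} = -1 + Q$ ($F{\left(Q \right)} = Q - 1 = -1 + Q$)
$m{\left(h,B \right)} = h$
$q{\left(X,D \right)} = -3 + 3 D + 3 X$ ($q{\left(X,D \right)} = 3 \left(D + \left(-1 + X\right)\right) = 3 \left(-1 + D + X\right) = -3 + 3 D + 3 X$)
$d{\left(M \right)} = 2 M \left(60 + 4 M\right)$ ($d{\left(M \right)} = \left(M + \left(-3 + 3 M + 3 \cdot 21\right)\right) \left(M + M\right) = \left(M + \left(-3 + 3 M + 63\right)\right) 2 M = \left(M + \left(60 + 3 M\right)\right) 2 M = \left(60 + 4 M\right) 2 M = 2 M \left(60 + 4 M\right)$)
$-429670 - d{\left(P{\left(-25 \right)} \right)} = -429670 - 8 \cdot 6 \left(15 + 6\right) = -429670 - 8 \cdot 6 \cdot 21 = -429670 - 1008 = -430678$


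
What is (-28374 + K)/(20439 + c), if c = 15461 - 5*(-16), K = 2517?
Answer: -25857/35980 ≈ -0.71865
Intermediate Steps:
c = 15541 (c = 15461 - 1*(-80) = 15461 + 80 = 15541)
(-28374 + K)/(20439 + c) = (-28374 + 2517)/(20439 + 15541) = -25857/35980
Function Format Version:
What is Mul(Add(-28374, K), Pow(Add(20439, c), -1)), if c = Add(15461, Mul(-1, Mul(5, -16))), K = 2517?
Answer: Rational(-25857, 35980) ≈ -0.71865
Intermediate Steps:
c = 15541 (c = Add(15461, Mul(-1, -80)) = Add(15461, 80) = 15541)
Mul(Add(-28374, K), Pow(Add(20439, c), -1)) = Mul(Add(-28374, 2517), Pow(Add(20439, 15541), -1)) = Mul(-25857, Pow(35980, -1)) = Mul(-25857, Rational(1, 35980)) = Rational(-25857, 35980)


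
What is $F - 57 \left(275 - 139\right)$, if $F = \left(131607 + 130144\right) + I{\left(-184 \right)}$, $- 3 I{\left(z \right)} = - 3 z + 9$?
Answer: $253812$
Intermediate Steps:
$I{\left(z \right)} = -3 + z$ ($I{\left(z \right)} = - \frac{- 3 z + 9}{3} = - \frac{9 - 3 z}{3} = -3 + z$)
$F = 261564$ ($F = \left(131607 + 130144\right) - 187 = 261751 - 187 = 261564$)
$F - 57 \left(275 - 139\right) = 261564 - 57 \left(275 - 139\right) = 261564 - 7752 = 253812$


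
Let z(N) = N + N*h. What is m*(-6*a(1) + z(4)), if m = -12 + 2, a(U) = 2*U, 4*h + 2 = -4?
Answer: 140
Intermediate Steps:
h = -3/2 (h = -1/2 + (1/4)*(-4) = -1/2 - 1 = -3/2 ≈ -1.5000)
z(N) = -N/2 (z(N) = N + N*(-3/2) = N - 3*N/2 = -N/2)
m = -10
m*(-6*a(1) + z(4)) = -10*(-12 - 1/2*4) = -10*(-6*2 - 2) = -10*(-12 - 2) = -10*(-14) = 140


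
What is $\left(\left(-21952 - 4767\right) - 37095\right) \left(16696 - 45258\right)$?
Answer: $1822655468$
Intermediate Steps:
$\left(\left(-21952 - 4767\right) - 37095\right) \left(16696 - 45258\right) = \left(\left(-21952 - 4767\right) - 37095\right) \left(-28562\right) = \left(-26719 - 37095\right) \left(-28562\right) = \left(-63814\right) \left(-28562\right) = 1822655468$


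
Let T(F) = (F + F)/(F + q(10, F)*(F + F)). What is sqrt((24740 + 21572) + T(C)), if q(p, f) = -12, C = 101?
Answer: sqrt(24499002)/23 ≈ 215.20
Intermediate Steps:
T(F) = -2/23 (T(F) = (F + F)/(F - 12*(F + F)) = (2*F)/(F - 24*F) = (2*F)/((-23*F)) = (2*F)*(-1/(23*F)) = -2/23)
sqrt((24740 + 21572) + T(C)) = sqrt((24740 + 21572) - 2/23) = sqrt(46312 - 2/23) = sqrt(1065174/23) = sqrt(24499002)/23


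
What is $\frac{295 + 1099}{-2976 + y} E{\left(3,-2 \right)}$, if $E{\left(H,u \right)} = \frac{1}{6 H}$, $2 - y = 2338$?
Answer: $- \frac{697}{47808} \approx -0.014579$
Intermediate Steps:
$y = -2336$ ($y = 2 - 2338 = -2336$)
$E{\left(H,u \right)} = \frac{1}{6 H}$
$\frac{295 + 1099}{-2976 + y} E{\left(3,-2 \right)} = \frac{295 + 1099}{-2976 - 2336} \frac{1}{6 \cdot 3} = \frac{1394}{-5312} \cdot \frac{1}{6} \cdot \frac{1}{3} = 1394 \left(- \frac{1}{5312}\right) \frac{1}{18} = \left(- \frac{697}{2656}\right) \frac{1}{18} = - \frac{697}{47808}$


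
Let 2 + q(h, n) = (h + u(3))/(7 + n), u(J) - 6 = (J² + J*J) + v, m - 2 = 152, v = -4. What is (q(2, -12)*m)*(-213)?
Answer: 1049664/5 ≈ 2.0993e+5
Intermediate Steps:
m = 154 (m = 2 + 152 = 154)
u(J) = 2 + 2*J² (u(J) = 6 + ((J² + J*J) - 4) = 6 + ((J² + J²) - 4) = 6 + (2*J² - 4) = 6 + (-4 + 2*J²) = 2 + 2*J²)
q(h, n) = -2 + (20 + h)/(7 + n) (q(h, n) = -2 + (h + (2 + 2*3²))/(7 + n) = -2 + (h + (2 + 2*9))/(7 + n) = -2 + (h + (2 + 18))/(7 + n) = -2 + (h + 20)/(7 + n) = -2 + (20 + h)/(7 + n))
(q(2, -12)*m)*(-213) = (((6 + 2 - 2*(-12))/(7 - 12))*154)*(-213) = (((6 + 2 + 24)/(-5))*154)*(-213) = (-⅕*32*154)*(-213) = -32/5*154*(-213) = -4928/5*(-213) = 1049664/5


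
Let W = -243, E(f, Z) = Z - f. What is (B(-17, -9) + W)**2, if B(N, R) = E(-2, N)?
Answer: 66564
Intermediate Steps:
B(N, R) = 2 + N (B(N, R) = N - 1*(-2) = N + 2 = 2 + N)
(B(-17, -9) + W)**2 = ((2 - 17) - 243)**2 = (-15 - 243)**2 = (-258)**2 = 66564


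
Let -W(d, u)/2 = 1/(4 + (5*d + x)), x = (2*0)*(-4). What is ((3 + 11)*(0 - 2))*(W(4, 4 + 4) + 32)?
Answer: -2681/3 ≈ -893.67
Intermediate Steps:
x = 0 (x = 0*(-4) = 0)
W(d, u) = -2/(4 + 5*d) (W(d, u) = -2/(4 + (5*d + 0)) = -2/(4 + 5*d))
((3 + 11)*(0 - 2))*(W(4, 4 + 4) + 32) = ((3 + 11)*(0 - 2))*(-2/(4 + 5*4) + 32) = (14*(-2))*(-2/(4 + 20) + 32) = -28*(-2/24 + 32) = -28*(-2*1/24 + 32) = -28*(-1/12 + 32) = -28*383/12 = -2681/3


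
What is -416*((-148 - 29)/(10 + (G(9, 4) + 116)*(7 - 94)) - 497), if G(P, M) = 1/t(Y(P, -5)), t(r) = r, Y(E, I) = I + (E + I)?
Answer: 2066412608/9995 ≈ 2.0674e+5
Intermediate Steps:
Y(E, I) = E + 2*I
G(P, M) = 1/(-10 + P) (G(P, M) = 1/(P + 2*(-5)) = 1/(P - 10) = 1/(-10 + P))
-416*((-148 - 29)/(10 + (G(9, 4) + 116)*(7 - 94)) - 497) = -416*((-148 - 29)/(10 + (1/(-10 + 9) + 116)*(7 - 94)) - 497) = -416*(-177/(10 + (1/(-1) + 116)*(-87)) - 497) = -416*(-177/(10 + (-1 + 116)*(-87)) - 497) = -416*(-177/(10 + 115*(-87)) - 497) = -416*(-177/(10 - 10005) - 497) = -416*(-177/(-9995) - 497) = -416*(-177*(-1/9995) - 497) = -416*(177/9995 - 497) = -416*(-4967338/9995) = 2066412608/9995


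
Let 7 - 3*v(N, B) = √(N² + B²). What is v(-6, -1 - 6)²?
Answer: (7 - √85)²/9 ≈ 0.54738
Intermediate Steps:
v(N, B) = 7/3 - √(B² + N²)/3 (v(N, B) = 7/3 - √(N² + B²)/3 = 7/3 - √(B² + N²)/3)
v(-6, -1 - 6)² = (7/3 - √((-1 - 6)² + (-6)²)/3)² = (7/3 - √((-7)² + 36)/3)² = (7/3 - √(49 + 36)/3)² = (7/3 - √85/3)²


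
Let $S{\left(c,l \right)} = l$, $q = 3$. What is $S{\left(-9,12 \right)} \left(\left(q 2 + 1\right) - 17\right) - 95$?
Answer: $-215$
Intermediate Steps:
$S{\left(-9,12 \right)} \left(\left(q 2 + 1\right) - 17\right) - 95 = 12 \left(\left(3 \cdot 2 + 1\right) - 17\right) - 95 = 12 \left(\left(6 + 1\right) - 17\right) - 95 = 12 \left(7 - 17\right) - 95 = 12 \left(-10\right) - 95 = -120 - 95 = -215$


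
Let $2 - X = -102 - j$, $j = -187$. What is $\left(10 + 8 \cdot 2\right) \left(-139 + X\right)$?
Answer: $-5772$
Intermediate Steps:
$X = -83$ ($X = 2 - \left(-102 - -187\right) = 2 - \left(-102 + 187\right) = 2 - 85 = -83$)
$\left(10 + 8 \cdot 2\right) \left(-139 + X\right) = \left(10 + 8 \cdot 2\right) \left(-139 - 83\right) = \left(10 + 16\right) \left(-222\right) = 26 \left(-222\right) = -5772$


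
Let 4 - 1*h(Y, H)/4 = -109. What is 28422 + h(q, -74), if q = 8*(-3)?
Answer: 28874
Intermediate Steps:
q = -24
h(Y, H) = 452 (h(Y, H) = 16 - 4*(-109) = 16 + 436 = 452)
28422 + h(q, -74) = 28422 + 452 = 28874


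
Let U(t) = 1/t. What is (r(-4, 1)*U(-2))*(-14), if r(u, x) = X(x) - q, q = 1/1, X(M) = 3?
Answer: 14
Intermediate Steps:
q = 1 (q = 1*1 = 1)
r(u, x) = 2 (r(u, x) = 3 - 1*1 = 3 - 1 = 2)
(r(-4, 1)*U(-2))*(-14) = (2/(-2))*(-14) = (2*(-1/2))*(-14) = -1*(-14) = 14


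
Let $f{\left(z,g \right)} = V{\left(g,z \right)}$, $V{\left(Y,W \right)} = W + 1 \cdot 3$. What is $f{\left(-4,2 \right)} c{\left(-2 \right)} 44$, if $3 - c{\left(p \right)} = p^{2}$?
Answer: $44$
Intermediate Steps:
$c{\left(p \right)} = 3 - p^{2}$
$V{\left(Y,W \right)} = 3 + W$ ($V{\left(Y,W \right)} = W + 3 = 3 + W$)
$f{\left(z,g \right)} = 3 + z$
$f{\left(-4,2 \right)} c{\left(-2 \right)} 44 = \left(3 - 4\right) \left(3 - \left(-2\right)^{2}\right) 44 = - (3 - 4) 44 = \left(-1\right) \left(-1\right) 44 = 1 \cdot 44 = 44$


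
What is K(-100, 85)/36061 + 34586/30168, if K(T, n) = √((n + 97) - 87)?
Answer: 17293/15084 + √95/36061 ≈ 1.1467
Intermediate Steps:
K(T, n) = √(10 + n) (K(T, n) = √((97 + n) - 87) = √(10 + n))
K(-100, 85)/36061 + 34586/30168 = √(10 + 85)/36061 + 34586/30168 = √95*(1/36061) + 34586*(1/30168) = √95/36061 + 17293/15084 = 17293/15084 + √95/36061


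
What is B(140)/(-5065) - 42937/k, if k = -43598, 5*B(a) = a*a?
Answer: 9314349/44164774 ≈ 0.21090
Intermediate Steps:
B(a) = a**2/5 (B(a) = (a*a)/5 = a**2/5)
B(140)/(-5065) - 42937/k = ((1/5)*140**2)/(-5065) - 42937/(-43598) = ((1/5)*19600)*(-1/5065) - 42937*(-1/43598) = 3920*(-1/5065) + 42937/43598 = -784/1013 + 42937/43598 = 9314349/44164774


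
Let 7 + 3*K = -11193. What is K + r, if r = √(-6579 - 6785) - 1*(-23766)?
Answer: 60098/3 + 2*I*√3341 ≈ 20033.0 + 115.6*I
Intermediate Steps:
K = -11200/3 (K = -7/3 + (⅓)*(-11193) = -7/3 - 3731 = -11200/3 ≈ -3733.3)
r = 23766 + 2*I*√3341 (r = √(-13364) + 23766 = 2*I*√3341 + 23766 = 23766 + 2*I*√3341 ≈ 23766.0 + 115.6*I)
K + r = -11200/3 + (23766 + 2*I*√3341) = 60098/3 + 2*I*√3341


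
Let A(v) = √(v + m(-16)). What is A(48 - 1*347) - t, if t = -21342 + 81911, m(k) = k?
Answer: -60569 + 3*I*√35 ≈ -60569.0 + 17.748*I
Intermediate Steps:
t = 60569
A(v) = √(-16 + v) (A(v) = √(v - 16) = √(-16 + v))
A(48 - 1*347) - t = √(-16 + (48 - 1*347)) - 1*60569 = √(-16 + (48 - 347)) - 60569 = √(-16 - 299) - 60569 = √(-315) - 60569 = 3*I*√35 - 60569 = -60569 + 3*I*√35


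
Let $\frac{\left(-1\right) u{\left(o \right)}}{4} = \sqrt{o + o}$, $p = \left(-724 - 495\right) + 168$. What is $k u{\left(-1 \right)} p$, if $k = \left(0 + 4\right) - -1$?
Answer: $21020 i \sqrt{2} \approx 29727.0 i$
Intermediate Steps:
$p = -1051$ ($p = -1219 + 168 = -1051$)
$u{\left(o \right)} = - 4 \sqrt{2} \sqrt{o}$ ($u{\left(o \right)} = - 4 \sqrt{o + o} = - 4 \sqrt{2 o} = - 4 \sqrt{2} \sqrt{o}$)
$k = 5$ ($k = 4 + 1 = 5$)
$k u{\left(-1 \right)} p = 5 \left(- 4 \sqrt{2} \sqrt{-1}\right) \left(-1051\right) = 5 \left(- 4 \sqrt{2} i\right) \left(-1051\right) = 5 \left(- 4 i \sqrt{2}\right) \left(-1051\right) = - 20 i \sqrt{2} \left(-1051\right) = 21020 i \sqrt{2}$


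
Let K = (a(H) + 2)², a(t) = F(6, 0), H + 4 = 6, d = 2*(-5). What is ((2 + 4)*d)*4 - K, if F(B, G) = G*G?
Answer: -244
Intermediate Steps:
F(B, G) = G²
d = -10
H = 2 (H = -4 + 6 = 2)
a(t) = 0 (a(t) = 0² = 0)
K = 4 (K = (0 + 2)² = 2² = 4)
((2 + 4)*d)*4 - K = ((2 + 4)*(-10))*4 - 1*4 = (6*(-10))*4 - 4 = -60*4 - 4 = -240 - 4 = -244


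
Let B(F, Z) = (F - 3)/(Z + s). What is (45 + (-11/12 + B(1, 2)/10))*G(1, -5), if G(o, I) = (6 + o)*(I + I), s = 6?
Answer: -37009/12 ≈ -3084.1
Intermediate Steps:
G(o, I) = 2*I*(6 + o) (G(o, I) = (6 + o)*(2*I) = 2*I*(6 + o))
B(F, Z) = (-3 + F)/(6 + Z) (B(F, Z) = (F - 3)/(Z + 6) = (-3 + F)/(6 + Z))
(45 + (-11/12 + B(1, 2)/10))*G(1, -5) = (45 + (-11/12 + ((-3 + 1)/(6 + 2))/10))*(2*(-5)*(6 + 1)) = (45 + (-11*1/12 + (-2/8)*(1/10)))*(2*(-5)*7) = (45 + (-11/12 + ((1/8)*(-2))*(1/10)))*(-70) = (45 + (-11/12 - 1/4*1/10))*(-70) = (45 + (-11/12 - 1/40))*(-70) = (45 - 113/120)*(-70) = (5287/120)*(-70) = -37009/12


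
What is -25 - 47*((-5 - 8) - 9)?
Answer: 1009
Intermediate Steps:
-25 - 47*((-5 - 8) - 9) = -25 - 47*(-13 - 9) = -25 - 47*(-22) = -25 + 1034 = 1009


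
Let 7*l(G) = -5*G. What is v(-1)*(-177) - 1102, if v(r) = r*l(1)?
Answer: -8599/7 ≈ -1228.4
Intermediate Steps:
l(G) = -5*G/7 (l(G) = (-5*G)/7 = -5*G/7)
v(r) = -5*r/7 (v(r) = r*(-5/7*1) = r*(-5/7) = -5*r/7)
v(-1)*(-177) - 1102 = -5/7*(-1)*(-177) - 1102 = (5/7)*(-177) - 1102 = -885/7 - 1102 = -8599/7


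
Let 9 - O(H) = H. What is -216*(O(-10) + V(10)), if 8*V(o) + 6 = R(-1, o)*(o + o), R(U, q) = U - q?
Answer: 1998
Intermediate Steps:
O(H) = 9 - H
V(o) = -¾ + o*(-1 - o)/4 (V(o) = -¾ + ((-1 - o)*(o + o))/8 = -¾ + ((-1 - o)*(2*o))/8 = -¾ + (2*o*(-1 - o))/8 = -¾ + o*(-1 - o)/4)
-216*(O(-10) + V(10)) = -216*((9 - 1*(-10)) + (-¾ - ¼*10*(1 + 10))) = -216*((9 + 10) + (-¾ - ¼*10*11)) = -216*(19 + (-¾ - 55/2)) = -216*(19 - 113/4) = -216*(-37/4) = 1998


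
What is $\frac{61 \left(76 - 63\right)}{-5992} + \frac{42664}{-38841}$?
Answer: $- \frac{2677043}{2175096} \approx -1.2308$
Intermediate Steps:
$\frac{61 \left(76 - 63\right)}{-5992} + \frac{42664}{-38841} = 61 \cdot 13 \left(- \frac{1}{5992}\right) + 42664 \left(- \frac{1}{38841}\right) = 793 \left(- \frac{1}{5992}\right) - \frac{42664}{38841} = - \frac{793}{5992} - \frac{42664}{38841} = - \frac{2677043}{2175096}$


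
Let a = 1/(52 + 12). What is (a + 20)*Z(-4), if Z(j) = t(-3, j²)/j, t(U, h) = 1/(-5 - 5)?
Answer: 1281/2560 ≈ 0.50039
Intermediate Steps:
t(U, h) = -⅒ (t(U, h) = 1/(-10) = -⅒)
Z(j) = -1/(10*j)
a = 1/64 ≈ 0.015625
(a + 20)*Z(-4) = (1/64 + 20)*(-⅒/(-4)) = 1281*(-⅒*(-¼))/64 = (1281/64)*(1/40) = 1281/2560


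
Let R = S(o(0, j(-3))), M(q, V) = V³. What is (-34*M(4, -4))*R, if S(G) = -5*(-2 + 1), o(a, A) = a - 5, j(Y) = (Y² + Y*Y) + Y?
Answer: 10880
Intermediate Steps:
j(Y) = Y + 2*Y² (j(Y) = (Y² + Y²) + Y = 2*Y² + Y = Y + 2*Y²)
o(a, A) = -5 + a
S(G) = 5 (S(G) = -5*(-1) = 5)
R = 5
(-34*M(4, -4))*R = -34*(-4)³*5 = -34*(-64)*5 = 2176*5 = 10880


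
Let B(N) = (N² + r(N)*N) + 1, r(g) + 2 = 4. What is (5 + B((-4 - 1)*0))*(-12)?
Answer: -72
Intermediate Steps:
r(g) = 2 (r(g) = -2 + 4 = 2)
B(N) = 1 + N² + 2*N (B(N) = (N² + 2*N) + 1 = 1 + N² + 2*N)
(5 + B((-4 - 1)*0))*(-12) = (5 + (1 + ((-4 - 1)*0)² + 2*((-4 - 1)*0)))*(-12) = (5 + (1 + (-5*0)² + 2*(-5*0)))*(-12) = (5 + (1 + 0² + 2*0))*(-12) = (5 + (1 + 0 + 0))*(-12) = (5 + 1)*(-12) = 6*(-12) = -72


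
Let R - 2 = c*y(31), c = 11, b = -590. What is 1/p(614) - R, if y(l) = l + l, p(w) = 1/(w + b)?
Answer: -660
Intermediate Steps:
p(w) = 1/(-590 + w) (p(w) = 1/(w - 590) = 1/(-590 + w))
y(l) = 2*l
R = 684 (R = 2 + 11*(2*31) = 2 + 11*62 = 2 + 682 = 684)
1/p(614) - R = 1/(1/(-590 + 614)) - 1*684 = 1/(1/24) - 684 = 24 - 684 = -660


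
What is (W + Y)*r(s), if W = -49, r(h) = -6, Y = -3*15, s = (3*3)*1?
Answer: 564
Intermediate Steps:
s = 9 (s = 9*1 = 9)
Y = -45
(W + Y)*r(s) = (-49 - 45)*(-6) = -94*(-6) = 564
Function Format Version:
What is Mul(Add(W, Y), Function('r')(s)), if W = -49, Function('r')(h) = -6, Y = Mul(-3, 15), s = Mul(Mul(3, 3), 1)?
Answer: 564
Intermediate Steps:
s = 9 (s = Mul(9, 1) = 9)
Y = -45
Mul(Add(W, Y), Function('r')(s)) = Mul(Add(-49, -45), -6) = Mul(-94, -6) = 564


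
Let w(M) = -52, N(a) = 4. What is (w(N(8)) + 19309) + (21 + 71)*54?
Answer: 24225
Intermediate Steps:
(w(N(8)) + 19309) + (21 + 71)*54 = (-52 + 19309) + (21 + 71)*54 = 19257 + 92*54 = 19257 + 4968 = 24225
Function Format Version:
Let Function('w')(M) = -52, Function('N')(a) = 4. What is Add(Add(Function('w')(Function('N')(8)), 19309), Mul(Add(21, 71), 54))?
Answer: 24225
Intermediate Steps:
Add(Add(Function('w')(Function('N')(8)), 19309), Mul(Add(21, 71), 54)) = Add(Add(-52, 19309), Mul(Add(21, 71), 54)) = Add(19257, Mul(92, 54)) = Add(19257, 4968) = 24225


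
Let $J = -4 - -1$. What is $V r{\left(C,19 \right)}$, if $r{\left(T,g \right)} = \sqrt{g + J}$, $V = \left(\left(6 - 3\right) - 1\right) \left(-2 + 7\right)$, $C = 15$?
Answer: $40$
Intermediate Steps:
$J = -3$ ($J = -4 + 1 = -3$)
$V = 10$ ($V = \left(3 - 1\right) 5 = 2 \cdot 5 = 10$)
$r{\left(T,g \right)} = \sqrt{-3 + g}$ ($r{\left(T,g \right)} = \sqrt{g - 3} = \sqrt{-3 + g}$)
$V r{\left(C,19 \right)} = 10 \sqrt{-3 + 19} = 10 \sqrt{16} = 10 \cdot 4 = 40$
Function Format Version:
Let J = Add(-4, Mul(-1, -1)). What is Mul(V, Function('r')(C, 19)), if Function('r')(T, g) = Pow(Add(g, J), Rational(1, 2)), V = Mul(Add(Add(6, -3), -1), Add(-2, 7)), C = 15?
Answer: 40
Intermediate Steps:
J = -3 (J = Add(-4, 1) = -3)
V = 10 (V = Mul(Add(3, -1), 5) = Mul(2, 5) = 10)
Function('r')(T, g) = Pow(Add(-3, g), Rational(1, 2)) (Function('r')(T, g) = Pow(Add(g, -3), Rational(1, 2)) = Pow(Add(-3, g), Rational(1, 2)))
Mul(V, Function('r')(C, 19)) = Mul(10, Pow(Add(-3, 19), Rational(1, 2))) = Mul(10, Pow(16, Rational(1, 2))) = Mul(10, 4) = 40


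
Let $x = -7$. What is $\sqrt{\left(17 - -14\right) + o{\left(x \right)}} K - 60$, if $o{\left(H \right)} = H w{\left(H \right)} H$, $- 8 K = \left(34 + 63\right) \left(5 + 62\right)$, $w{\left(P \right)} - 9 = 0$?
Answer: $-60 - \frac{6499 \sqrt{118}}{4} \approx -17709.0$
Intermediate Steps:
$w{\left(P \right)} = 9$ ($w{\left(P \right)} = 9 + 0 = 9$)
$K = - \frac{6499}{8}$ ($K = - \frac{\left(34 + 63\right) \left(5 + 62\right)}{8} = - \frac{97 \cdot 67}{8} = \left(- \frac{1}{8}\right) 6499 = - \frac{6499}{8} \approx -812.38$)
$o{\left(H \right)} = 9 H^{2}$ ($o{\left(H \right)} = H 9 H = 9 H H = 9 H^{2}$)
$\sqrt{\left(17 - -14\right) + o{\left(x \right)}} K - 60 = \sqrt{\left(17 - -14\right) + 9 \left(-7\right)^{2}} \left(- \frac{6499}{8}\right) - 60 = \sqrt{\left(17 + 14\right) + 9 \cdot 49} \left(- \frac{6499}{8}\right) - 60 = \sqrt{31 + 441} \left(- \frac{6499}{8}\right) - 60 = \sqrt{472} \left(- \frac{6499}{8}\right) - 60 = 2 \sqrt{118} \left(- \frac{6499}{8}\right) - 60 = - \frac{6499 \sqrt{118}}{4} - 60 = -60 - \frac{6499 \sqrt{118}}{4}$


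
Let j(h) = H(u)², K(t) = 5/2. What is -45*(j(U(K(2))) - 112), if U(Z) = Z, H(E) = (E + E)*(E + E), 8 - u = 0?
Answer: -2944080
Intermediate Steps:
K(t) = 5/2 (K(t) = 5*(½) = 5/2)
u = 8 (u = 8 - 1*0 = 8 + 0 = 8)
H(E) = 4*E² (H(E) = (2*E)*(2*E) = 4*E²)
j(h) = 65536 (j(h) = (4*8²)² = (4*64)² = 256² = 65536)
-45*(j(U(K(2))) - 112) = -45*(65536 - 112) = -45*65424 = -2944080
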